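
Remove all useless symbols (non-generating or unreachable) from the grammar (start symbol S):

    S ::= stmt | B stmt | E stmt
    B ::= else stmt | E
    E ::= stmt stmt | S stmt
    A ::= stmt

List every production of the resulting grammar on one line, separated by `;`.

Generating nonterminals: {A, B, E, S}.
Reachable from S after that: {B, E, S}.
Removed useless symbols: {A} and every production mentioning them.

S ::= stmt | B stmt | E stmt; B ::= else stmt | E; E ::= stmt stmt | S stmt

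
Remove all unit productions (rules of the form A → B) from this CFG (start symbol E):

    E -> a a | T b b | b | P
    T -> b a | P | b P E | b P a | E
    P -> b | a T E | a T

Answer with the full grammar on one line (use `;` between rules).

E -> a a | T b b | b | a T E | a T; T -> a a | T b b | b | a T E | a T | b a | b P E | b P a; P -> b | a T E | a T

Unit pairs: E ⇒* {P}; T ⇒* {E, P}.
For every A with A ⇒* B via unit rules, add B's non-unit alternatives to A; then delete every rule of the form X → Y.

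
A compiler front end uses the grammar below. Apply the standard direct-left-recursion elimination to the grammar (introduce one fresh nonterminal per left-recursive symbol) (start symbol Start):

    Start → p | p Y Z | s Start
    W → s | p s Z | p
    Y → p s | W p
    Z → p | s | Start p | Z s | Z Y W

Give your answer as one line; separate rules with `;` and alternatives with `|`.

Start → p | p Y Z | s Start; W → s | p s Z | p; Y → p s | W p; Z → p Z1 | s Z1 | Start p Z1; Z1 → s Z1 | Y W Z1 | ε

Left recursion appears on Z.
For Z: α = {s, Y W}, β = {p, s, Start p}. Rewrite as Z → β Z1 and Z1 → α Z1 | ε.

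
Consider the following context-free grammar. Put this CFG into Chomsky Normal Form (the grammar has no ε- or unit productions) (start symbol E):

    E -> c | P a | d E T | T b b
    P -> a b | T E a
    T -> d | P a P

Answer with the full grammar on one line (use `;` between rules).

E -> c | P X1 | X2 Y1 | T Y2; P -> X1 X3 | T Y3; T -> d | P Y4; X1 -> a; X2 -> d; X3 -> b; Y1 -> E T; Y2 -> X3 X3; Y3 -> E X1; Y4 -> X1 P

Introduce a nonterminal for each terminal appearing in a rule of length ≥ 2: X1 → a, X2 → d, X3 → b.
Binarize each right-hand side of length ≥ 3 by chaining fresh nonterminals (Y1, Y2, …): affected rules were E → X2 E T; E → T X3 X3; P → T E X1; T → P X1 P.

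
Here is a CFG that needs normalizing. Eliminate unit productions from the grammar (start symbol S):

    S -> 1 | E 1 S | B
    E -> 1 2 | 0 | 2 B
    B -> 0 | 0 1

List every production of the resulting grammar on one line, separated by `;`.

Unit pairs: S ⇒* {B}.
For each unit pair (A, B), copy every non-unit production of B to A, then drop all unit productions.

S -> 0 | 0 1 | 1 | E 1 S; E -> 1 2 | 0 | 2 B; B -> 0 | 0 1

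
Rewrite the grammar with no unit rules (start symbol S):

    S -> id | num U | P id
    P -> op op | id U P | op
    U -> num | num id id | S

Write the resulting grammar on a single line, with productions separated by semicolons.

S -> id | num U | P id; P -> op op | id U P | op; U -> num | num id id | id | num U | P id

Unit pairs: U ⇒* {S}.
For each unit pair (A, B), copy every non-unit production of B to A, then drop all unit productions.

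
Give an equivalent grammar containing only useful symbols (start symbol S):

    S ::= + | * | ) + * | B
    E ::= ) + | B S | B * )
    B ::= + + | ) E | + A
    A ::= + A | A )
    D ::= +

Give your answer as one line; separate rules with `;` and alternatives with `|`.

S ::= + | * | ) + * | B; E ::= ) + | B S | B * ); B ::= + + | ) E

Generating nonterminals: {B, D, E, S}.
Reachable from S after that: {B, E, S}.
Removed useless symbols: {A, D} and every production mentioning them.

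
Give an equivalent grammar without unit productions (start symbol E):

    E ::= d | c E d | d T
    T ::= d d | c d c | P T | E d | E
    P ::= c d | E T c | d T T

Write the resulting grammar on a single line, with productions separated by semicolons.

Unit pairs: T ⇒* {E}.
Replace each nonterminal's rules with the union of the non-unit rules of every nonterminal it unit-derives.

E ::= d | c E d | d T; T ::= d | c E d | d T | d d | c d c | P T | E d; P ::= c d | E T c | d T T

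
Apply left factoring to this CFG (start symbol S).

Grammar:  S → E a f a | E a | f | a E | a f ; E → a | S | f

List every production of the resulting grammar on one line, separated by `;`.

S → f | E a S' | a S''; E → a | S | f; S' → f a | ε; S'' → E | f

S has alternatives sharing prefix 'E a': factor to S → E a S' with S' → f a | ε.
S has alternatives sharing prefix 'a': factor to S → a S'' with S'' → E | f.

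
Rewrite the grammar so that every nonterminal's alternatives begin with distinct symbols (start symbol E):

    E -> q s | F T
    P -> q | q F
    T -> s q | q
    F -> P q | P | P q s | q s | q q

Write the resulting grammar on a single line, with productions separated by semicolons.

E -> q s | F T; P -> q P'; T -> s q | q; F -> P F' | q F''; P' -> eps | F; F' -> eps | q F'''; F'' -> s | q; F''' -> eps | s

P has alternatives sharing prefix 'q': factor to P → q P' with P' → ε | F.
F has alternatives sharing prefix 'P': factor to F → P F' with F' → q | ε | q s.
F has alternatives sharing prefix 'q': factor to F → q F'' with F'' → s | q.
F' has alternatives sharing prefix 'q': factor to F' → q F''' with F''' → ε | s.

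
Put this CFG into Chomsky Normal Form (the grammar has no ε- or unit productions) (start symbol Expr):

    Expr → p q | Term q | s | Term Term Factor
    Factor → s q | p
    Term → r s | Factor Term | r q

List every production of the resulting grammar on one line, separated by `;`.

Introduce a nonterminal for each terminal appearing in a rule of length ≥ 2: X1 → p, X2 → q, X3 → s, X4 → r.
Binarize each right-hand side of length ≥ 3 by chaining fresh nonterminals (Y1, Y2, …): affected rules were Expr → Term Term Factor.

Expr → X1 X2 | Term X2 | s | Term Y1; Factor → X3 X2 | p; Term → X4 X3 | Factor Term | X4 X2; X1 → p; X2 → q; X3 → s; X4 → r; Y1 → Term Factor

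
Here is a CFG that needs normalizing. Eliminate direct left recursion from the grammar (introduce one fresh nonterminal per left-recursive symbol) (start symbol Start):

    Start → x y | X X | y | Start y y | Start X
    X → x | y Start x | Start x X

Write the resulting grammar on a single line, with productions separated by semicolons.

Left recursion appears on Start.
For Start: α = {y y, X}, β = {x y, X X, y}. Rewrite as Start → β Start1 and Start1 → α Start1 | ε.

Start → x y Start1 | X X Start1 | y Start1; X → x | y Start x | Start x X; Start1 → y y Start1 | X Start1 | ε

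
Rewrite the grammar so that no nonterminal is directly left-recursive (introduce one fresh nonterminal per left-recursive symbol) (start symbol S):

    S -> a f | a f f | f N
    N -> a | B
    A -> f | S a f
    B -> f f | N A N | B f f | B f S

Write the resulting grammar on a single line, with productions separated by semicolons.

Directly left-recursive nonterminal: B.
For B: α = {f f, f S}, β = {f f, N A N}. Rewrite as B → β B' and B' → α B' | ε.

S -> a f | a f f | f N; N -> a | B; A -> f | S a f; B -> f f B' | N A N B'; B' -> f f B' | f S B' | ε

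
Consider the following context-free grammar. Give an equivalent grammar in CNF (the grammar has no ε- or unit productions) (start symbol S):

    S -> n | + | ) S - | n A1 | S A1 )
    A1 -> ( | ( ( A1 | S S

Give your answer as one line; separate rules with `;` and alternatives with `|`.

S -> n | + | X1 Y1 | X3 A1 | S Y2; A1 -> ( | X4 Y3 | S S; X1 -> ); X2 -> -; X3 -> n; X4 -> (; Y1 -> S X2; Y2 -> A1 X1; Y3 -> X4 A1

Introduce a nonterminal for each terminal appearing in a rule of length ≥ 2: X1 → ), X2 → -, X3 → n, X4 → (.
Binarize each right-hand side of length ≥ 3 by chaining fresh nonterminals (Y1, Y2, …): affected rules were S → X1 S X2; S → S A1 X1; A1 → X4 X4 A1.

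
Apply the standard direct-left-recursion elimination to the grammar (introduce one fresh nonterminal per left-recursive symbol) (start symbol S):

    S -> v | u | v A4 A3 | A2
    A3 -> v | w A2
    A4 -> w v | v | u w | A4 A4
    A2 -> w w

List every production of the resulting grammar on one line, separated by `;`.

Directly left-recursive nonterminal: A4.
For A4: α = {A4}, β = {w v, v, u w}. Rewrite as A4 → β A4' and A4' → α A4' | ε.

S -> v | u | v A4 A3 | A2; A3 -> v | w A2; A4 -> w v A4' | v A4' | u w A4'; A2 -> w w; A4' -> A4 A4' | ε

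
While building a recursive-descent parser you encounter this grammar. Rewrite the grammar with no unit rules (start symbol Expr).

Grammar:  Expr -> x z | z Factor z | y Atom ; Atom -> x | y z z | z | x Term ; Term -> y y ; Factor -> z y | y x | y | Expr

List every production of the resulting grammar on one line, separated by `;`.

Unit pairs: Factor ⇒* {Expr}.
Replace each nonterminal's rules with the union of the non-unit rules of every nonterminal it unit-derives.

Expr -> x z | z Factor z | y Atom; Atom -> x | y z z | z | x Term; Term -> y y; Factor -> z y | y x | y | x z | z Factor z | y Atom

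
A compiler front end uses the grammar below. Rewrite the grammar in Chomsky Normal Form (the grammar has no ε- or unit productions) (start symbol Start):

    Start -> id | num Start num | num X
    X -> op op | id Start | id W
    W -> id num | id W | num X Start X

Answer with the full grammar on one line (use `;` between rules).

Start -> id | X1 Y1 | X1 X; X -> X2 X2 | X3 Start | X3 W; W -> X3 X1 | X3 W | X1 Y2; X1 -> num; X2 -> op; X3 -> id; Y1 -> Start X1; Y2 -> X Y3; Y3 -> Start X

Introduce a nonterminal for each terminal appearing in a rule of length ≥ 2: X1 → num, X2 → op, X3 → id.
Binarize each right-hand side of length ≥ 3 by chaining fresh nonterminals (Y1, Y2, …): affected rules were Start → X1 Start X1; W → X1 X Start X.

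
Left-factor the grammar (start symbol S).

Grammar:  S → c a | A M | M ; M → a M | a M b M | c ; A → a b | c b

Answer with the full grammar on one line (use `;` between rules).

M has alternatives sharing prefix 'a M': factor to M → a M M' with M' → ε | b M.

S → c a | A M | M; M → c | a M M'; A → a b | c b; M' → ε | b M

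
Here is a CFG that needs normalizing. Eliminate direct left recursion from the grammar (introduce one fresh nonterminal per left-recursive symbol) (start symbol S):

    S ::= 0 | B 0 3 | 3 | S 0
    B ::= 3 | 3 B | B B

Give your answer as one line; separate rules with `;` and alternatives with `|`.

S ::= 0 S' | B 0 3 S' | 3 S'; B ::= 3 B' | 3 B B'; S' ::= 0 S' | epsilon; B' ::= B B' | epsilon

Directly left-recursive nonterminals: S, B.
For S: α = {0}, β = {0, B 0 3, 3}. Rewrite as S → β S' and S' → α S' | ε.
For B: α = {B}, β = {3, 3 B}. Rewrite as B → β B' and B' → α B' | ε.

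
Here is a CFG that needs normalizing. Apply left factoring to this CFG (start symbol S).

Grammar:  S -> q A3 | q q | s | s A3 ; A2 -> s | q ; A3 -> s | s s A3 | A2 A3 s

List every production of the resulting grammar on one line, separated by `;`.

S has alternatives sharing prefix 'q': factor to S → q S' with S' → A3 | q.
S has alternatives sharing prefix 's': factor to S → s S'' with S'' → ε | A3.
A3 has alternatives sharing prefix 's': factor to A3 → s A3' with A3' → ε | s A3.

S -> q S' | s S''; A2 -> s | q; A3 -> A2 A3 s | s A3'; S' -> A3 | q; S'' -> ε | A3; A3' -> ε | s A3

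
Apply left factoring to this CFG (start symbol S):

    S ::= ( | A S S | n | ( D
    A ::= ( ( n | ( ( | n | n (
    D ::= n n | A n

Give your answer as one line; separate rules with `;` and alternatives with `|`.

S ::= A S S | n | ( S'; A ::= ( ( A' | n A''; D ::= n n | A n; S' ::= ε | D; A' ::= n | ε; A'' ::= ε | (

S has alternatives sharing prefix '(': factor to S → ( S' with S' → ε | D.
A has alternatives sharing prefix '( (': factor to A → ( ( A' with A' → n | ε.
A has alternatives sharing prefix 'n': factor to A → n A'' with A'' → ε | (.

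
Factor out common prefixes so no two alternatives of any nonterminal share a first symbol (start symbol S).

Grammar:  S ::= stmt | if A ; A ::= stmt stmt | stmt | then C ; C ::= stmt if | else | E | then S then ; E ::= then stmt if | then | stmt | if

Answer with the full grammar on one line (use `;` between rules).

A has alternatives sharing prefix 'stmt': factor to A → stmt A' with A' → stmt | ε.
E has alternatives sharing prefix 'then': factor to E → then E' with E' → stmt if | ε.

S ::= stmt | if A; A ::= then C | stmt A'; C ::= stmt if | else | E | then S then; E ::= stmt | if | then E'; A' ::= stmt | ε; E' ::= stmt if | ε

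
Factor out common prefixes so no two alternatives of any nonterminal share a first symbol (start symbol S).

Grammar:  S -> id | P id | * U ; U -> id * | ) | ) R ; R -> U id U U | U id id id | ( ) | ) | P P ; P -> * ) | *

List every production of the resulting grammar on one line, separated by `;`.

U has alternatives sharing prefix ')': factor to U → ) U' with U' → ε | R.
R has alternatives sharing prefix 'U id': factor to R → U id R' with R' → U U | id id.
P has alternatives sharing prefix '*': factor to P → * P' with P' → ) | ε.

S -> id | P id | * U; U -> id * | ) U'; R -> ( ) | ) | P P | U id R'; P -> * P'; U' -> eps | R; R' -> U U | id id; P' -> ) | eps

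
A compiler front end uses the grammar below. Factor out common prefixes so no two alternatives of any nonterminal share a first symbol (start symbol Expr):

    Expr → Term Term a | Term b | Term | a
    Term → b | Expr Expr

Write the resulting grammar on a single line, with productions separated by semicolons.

Expr → a | Term Expr1; Term → b | Expr Expr; Expr1 → Term a | b | eps

Expr has alternatives sharing prefix 'Term': factor to Expr → Term Expr1 with Expr1 → Term a | b | ε.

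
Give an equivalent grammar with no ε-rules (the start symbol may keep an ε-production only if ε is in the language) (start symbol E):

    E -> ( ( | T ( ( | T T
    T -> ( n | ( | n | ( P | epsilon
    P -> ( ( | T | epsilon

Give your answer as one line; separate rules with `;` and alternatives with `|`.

Nullable nonterminals: {E, P, T}.
ε ∈ L(G) since E is nullable, so keep E → ε.
Add the nullable-subset variants: E → T T gives T T | T.

E -> ( ( | T ( ( | T T | T | epsilon; T -> ( n | ( | n | ( P; P -> ( ( | T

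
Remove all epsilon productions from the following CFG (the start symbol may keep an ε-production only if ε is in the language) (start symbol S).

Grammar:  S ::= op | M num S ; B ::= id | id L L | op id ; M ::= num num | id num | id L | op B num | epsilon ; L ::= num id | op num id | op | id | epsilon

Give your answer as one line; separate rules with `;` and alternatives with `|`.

S ::= op | M num S | num S; B ::= id | id L L | id L | op id; M ::= num num | id num | id L | id | op B num; L ::= num id | op num id | op | id

Nullable nonterminals: {L, M}.
ε ∉ L(G), so no ε-production is kept.
Add the nullable-subset variants: S → M num S gives M num S | num S. B → id L L gives id L L | id L. M → id L gives id L | id.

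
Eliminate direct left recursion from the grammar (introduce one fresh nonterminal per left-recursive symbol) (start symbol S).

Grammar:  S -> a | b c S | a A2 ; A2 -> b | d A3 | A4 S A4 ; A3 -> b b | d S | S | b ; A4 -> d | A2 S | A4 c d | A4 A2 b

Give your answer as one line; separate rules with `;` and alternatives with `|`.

A4 is directly left-recursive.
For A4: α = {c d, A2 b}, β = {d, A2 S}. Rewrite as A4 → β A4' and A4' → α A4' | ε.

S -> a | b c S | a A2; A2 -> b | d A3 | A4 S A4; A3 -> b b | d S | S | b; A4 -> d A4' | A2 S A4'; A4' -> c d A4' | A2 b A4' | ε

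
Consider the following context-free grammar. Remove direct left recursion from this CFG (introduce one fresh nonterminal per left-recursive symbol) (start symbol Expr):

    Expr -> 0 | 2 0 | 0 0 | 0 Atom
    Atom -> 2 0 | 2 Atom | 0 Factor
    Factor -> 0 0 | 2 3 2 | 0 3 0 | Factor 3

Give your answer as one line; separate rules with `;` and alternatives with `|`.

Directly left-recursive nonterminal: Factor.
For Factor: α = {3}, β = {0 0, 2 3 2, 0 3 0}. Rewrite as Factor → β Factor1 and Factor1 → α Factor1 | ε.

Expr -> 0 | 2 0 | 0 0 | 0 Atom; Atom -> 2 0 | 2 Atom | 0 Factor; Factor -> 0 0 Factor1 | 2 3 2 Factor1 | 0 3 0 Factor1; Factor1 -> 3 Factor1 | eps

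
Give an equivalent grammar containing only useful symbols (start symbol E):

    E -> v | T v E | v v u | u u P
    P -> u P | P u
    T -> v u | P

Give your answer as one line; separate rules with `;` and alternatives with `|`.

Generating nonterminals: {E, T}.
Reachable from E after that: {E, T}.
Removed useless symbols: {P} and every production mentioning them.

E -> v | T v E | v v u; T -> v u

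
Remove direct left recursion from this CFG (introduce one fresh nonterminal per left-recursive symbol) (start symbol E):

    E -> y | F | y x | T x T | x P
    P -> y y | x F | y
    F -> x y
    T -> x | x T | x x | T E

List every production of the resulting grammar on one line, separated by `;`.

Left recursion appears on T.
For T: α = {E}, β = {x, x T, x x}. Rewrite as T → β T' and T' → α T' | ε.

E -> y | F | y x | T x T | x P; P -> y y | x F | y; F -> x y; T -> x T' | x T T' | x x T'; T' -> E T' | ε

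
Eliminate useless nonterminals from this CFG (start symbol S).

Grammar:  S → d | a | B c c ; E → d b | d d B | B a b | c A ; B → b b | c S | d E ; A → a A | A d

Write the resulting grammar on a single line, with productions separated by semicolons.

Generating nonterminals: {B, E, S}.
Reachable from S after that: {B, E, S}.
Removed useless symbols: {A} and every production mentioning them.

S → d | a | B c c; E → d b | d d B | B a b; B → b b | c S | d E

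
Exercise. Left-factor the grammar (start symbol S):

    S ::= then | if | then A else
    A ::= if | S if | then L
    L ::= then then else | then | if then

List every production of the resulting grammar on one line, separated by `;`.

S ::= if | then S'; A ::= if | S if | then L; L ::= if then | then L'; S' ::= eps | A else; L' ::= then else | eps

S has alternatives sharing prefix 'then': factor to S → then S' with S' → ε | A else.
L has alternatives sharing prefix 'then': factor to L → then L' with L' → then else | ε.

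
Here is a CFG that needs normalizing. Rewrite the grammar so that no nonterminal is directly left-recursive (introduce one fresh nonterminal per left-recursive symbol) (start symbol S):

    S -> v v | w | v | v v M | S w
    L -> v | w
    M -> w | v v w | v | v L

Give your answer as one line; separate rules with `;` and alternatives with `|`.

Directly left-recursive nonterminal: S.
For S: α = {w}, β = {v v, w, v, v v M}. Rewrite as S → β S' and S' → α S' | ε.

S -> v v S' | w S' | v S' | v v M S'; L -> v | w; M -> w | v v w | v | v L; S' -> w S' | ε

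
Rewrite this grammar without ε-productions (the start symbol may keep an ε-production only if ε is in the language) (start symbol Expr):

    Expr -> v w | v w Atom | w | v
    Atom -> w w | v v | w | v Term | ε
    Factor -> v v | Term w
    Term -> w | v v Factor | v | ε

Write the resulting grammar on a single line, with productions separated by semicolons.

The nullable symbols are {Atom, Term}.
ε ∉ L(G), so no ε-production is kept.
Expand every rule over subsets of its nullable positions: Atom → v Term gives v Term | v. Factor → Term w gives Term w | w.

Expr -> v w | v w Atom | w | v; Atom -> w w | v v | w | v Term | v; Factor -> v v | Term w | w; Term -> w | v v Factor | v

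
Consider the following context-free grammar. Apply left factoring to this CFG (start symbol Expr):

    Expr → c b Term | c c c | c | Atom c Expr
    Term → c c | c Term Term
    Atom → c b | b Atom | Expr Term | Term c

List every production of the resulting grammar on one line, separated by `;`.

Expr has alternatives sharing prefix 'c': factor to Expr → c Expr1 with Expr1 → b Term | c c | ε.
Term has alternatives sharing prefix 'c': factor to Term → c Term1 with Term1 → c | Term Term.

Expr → Atom c Expr | c Expr1; Term → c Term1; Atom → c b | b Atom | Expr Term | Term c; Expr1 → b Term | c c | ε; Term1 → c | Term Term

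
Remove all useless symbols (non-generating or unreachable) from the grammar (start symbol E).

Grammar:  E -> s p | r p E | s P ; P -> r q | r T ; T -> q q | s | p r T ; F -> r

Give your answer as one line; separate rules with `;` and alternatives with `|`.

E -> s p | r p E | s P; P -> r q | r T; T -> q q | s | p r T

Generating nonterminals: {E, F, P, T}.
Reachable from E after that: {E, P, T}.
Removed useless symbols: {F} and every production mentioning them.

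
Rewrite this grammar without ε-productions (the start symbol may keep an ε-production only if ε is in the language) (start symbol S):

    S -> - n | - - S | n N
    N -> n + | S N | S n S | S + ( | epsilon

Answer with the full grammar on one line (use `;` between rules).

Nullable set = {N}.
ε ∉ L(G), so no ε-production is kept.
For each production, add variants omitting each subset of nullable occurrences: S → n N gives n N | n. N → S N gives S N | S.

S -> - n | - - S | n N | n; N -> n + | S N | S | S n S | S + (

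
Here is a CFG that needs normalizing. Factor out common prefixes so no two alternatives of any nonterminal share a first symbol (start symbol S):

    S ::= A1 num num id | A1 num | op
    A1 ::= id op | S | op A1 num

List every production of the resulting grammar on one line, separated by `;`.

S has alternatives sharing prefix 'A1 num': factor to S → A1 num S' with S' → num id | ε.

S ::= op | A1 num S'; A1 ::= id op | S | op A1 num; S' ::= num id | ε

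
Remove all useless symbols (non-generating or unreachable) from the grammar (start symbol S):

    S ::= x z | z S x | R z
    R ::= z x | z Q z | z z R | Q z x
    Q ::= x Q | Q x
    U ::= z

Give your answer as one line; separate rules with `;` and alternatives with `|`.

S ::= x z | z S x | R z; R ::= z x | z z R

Generating nonterminals: {R, S, U}.
Reachable from S after that: {R, S}.
Removed useless symbols: {Q, U} and every production mentioning them.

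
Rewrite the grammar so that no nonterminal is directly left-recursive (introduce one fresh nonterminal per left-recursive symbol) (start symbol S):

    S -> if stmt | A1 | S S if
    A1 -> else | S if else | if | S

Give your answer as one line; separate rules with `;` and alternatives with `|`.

S is directly left-recursive.
For S: α = {S if}, β = {if stmt, A1}. Rewrite as S → β S' and S' → α S' | ε.

S -> if stmt S' | A1 S'; A1 -> else | S if else | if | S; S' -> S if S' | ε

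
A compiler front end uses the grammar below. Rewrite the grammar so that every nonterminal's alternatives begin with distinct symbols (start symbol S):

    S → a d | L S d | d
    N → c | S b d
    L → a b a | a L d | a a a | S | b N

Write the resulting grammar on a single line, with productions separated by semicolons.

L has alternatives sharing prefix 'a': factor to L → a L' with L' → b a | L d | a a.

S → a d | L S d | d; N → c | S b d; L → S | b N | a L'; L' → b a | L d | a a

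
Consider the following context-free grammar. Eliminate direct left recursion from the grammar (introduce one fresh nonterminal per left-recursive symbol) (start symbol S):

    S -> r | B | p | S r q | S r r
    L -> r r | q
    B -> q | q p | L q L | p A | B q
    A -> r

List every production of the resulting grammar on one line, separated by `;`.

S -> r S' | B S' | p S'; L -> r r | q; B -> q B' | q p B' | L q L B' | p A B'; A -> r; S' -> r q S' | r r S' | ε; B' -> q B' | ε

Directly left-recursive nonterminals: S, B.
For S: α = {r q, r r}, β = {r, B, p}. Rewrite as S → β S' and S' → α S' | ε.
For B: α = {q}, β = {q, q p, L q L, p A}. Rewrite as B → β B' and B' → α B' | ε.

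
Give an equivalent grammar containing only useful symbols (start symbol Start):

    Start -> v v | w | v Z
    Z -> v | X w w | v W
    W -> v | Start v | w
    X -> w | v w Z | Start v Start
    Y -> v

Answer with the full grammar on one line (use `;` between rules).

Start -> v v | w | v Z; Z -> v | X w w | v W; W -> v | Start v | w; X -> w | v w Z | Start v Start

Generating nonterminals: {Start, W, X, Y, Z}.
Reachable from Start after that: {Start, W, X, Z}.
Removed useless symbols: {Y} and every production mentioning them.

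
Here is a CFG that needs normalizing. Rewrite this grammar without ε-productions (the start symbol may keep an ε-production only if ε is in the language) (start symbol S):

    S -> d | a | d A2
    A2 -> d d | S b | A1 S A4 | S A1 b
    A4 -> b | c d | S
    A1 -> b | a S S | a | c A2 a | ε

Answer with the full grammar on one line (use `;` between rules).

S -> d | a | d A2; A2 -> d d | S b | A1 S A4 | S A4 | S A1 b; A4 -> b | c d | S; A1 -> b | a S S | a | c A2 a

Nullable set = {A1}.
ε ∉ L(G), so no ε-production is kept.
For each production, add variants omitting each subset of nullable occurrences: A2 → A1 S A4 gives A1 S A4 | S A4.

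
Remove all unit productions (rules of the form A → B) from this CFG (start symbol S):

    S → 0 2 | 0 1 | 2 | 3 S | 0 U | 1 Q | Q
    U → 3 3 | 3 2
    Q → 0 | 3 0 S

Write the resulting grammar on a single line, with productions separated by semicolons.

S → 0 2 | 0 1 | 2 | 3 S | 0 U | 1 Q | 0 | 3 0 S; U → 3 3 | 3 2; Q → 0 | 3 0 S

Unit pairs: S ⇒* {Q}.
For every A with A ⇒* B via unit rules, add B's non-unit alternatives to A; then delete every rule of the form X → Y.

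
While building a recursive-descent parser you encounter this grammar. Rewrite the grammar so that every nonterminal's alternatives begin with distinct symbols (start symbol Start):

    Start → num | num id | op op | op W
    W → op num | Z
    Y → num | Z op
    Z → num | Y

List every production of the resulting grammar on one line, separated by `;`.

Start → num Start1 | op Start2; W → op num | Z; Y → num | Z op; Z → num | Y; Start1 → ε | id; Start2 → op | W

Start has alternatives sharing prefix 'num': factor to Start → num Start1 with Start1 → ε | id.
Start has alternatives sharing prefix 'op': factor to Start → op Start2 with Start2 → op | W.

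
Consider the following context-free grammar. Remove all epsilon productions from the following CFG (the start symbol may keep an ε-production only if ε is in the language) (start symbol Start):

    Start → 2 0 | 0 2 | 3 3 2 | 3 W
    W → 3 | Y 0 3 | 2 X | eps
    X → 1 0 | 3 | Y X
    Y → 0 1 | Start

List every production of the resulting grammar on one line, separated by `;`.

Nullable nonterminals: {W}.
ε ∉ L(G), so no ε-production is kept.
For each production, add variants omitting each subset of nullable occurrences: Start → 3 W gives 3 W | 3.

Start → 2 0 | 0 2 | 3 3 2 | 3 W | 3; W → 3 | Y 0 3 | 2 X; X → 1 0 | 3 | Y X; Y → 0 1 | Start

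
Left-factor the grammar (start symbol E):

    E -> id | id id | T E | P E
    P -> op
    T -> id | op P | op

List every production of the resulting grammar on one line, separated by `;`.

E has alternatives sharing prefix 'id': factor to E → id E' with E' → ε | id.
T has alternatives sharing prefix 'op': factor to T → op T' with T' → P | ε.

E -> T E | P E | id E'; P -> op; T -> id | op T'; E' -> ε | id; T' -> P | ε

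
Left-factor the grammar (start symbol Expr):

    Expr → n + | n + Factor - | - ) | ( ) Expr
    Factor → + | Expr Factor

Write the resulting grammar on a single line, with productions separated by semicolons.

Expr → - ) | ( ) Expr | n + Expr1; Factor → + | Expr Factor; Expr1 → ε | Factor -

Expr has alternatives sharing prefix 'n +': factor to Expr → n + Expr1 with Expr1 → ε | Factor -.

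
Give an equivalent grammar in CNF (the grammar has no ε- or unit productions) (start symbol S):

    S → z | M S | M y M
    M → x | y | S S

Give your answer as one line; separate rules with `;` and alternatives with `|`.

Introduce a nonterminal for each terminal appearing in a rule of length ≥ 2: X1 → y.
Binarize each right-hand side of length ≥ 3 by chaining fresh nonterminals (Y1, Y2, …): affected rules were S → M X1 M.

S → z | M S | M Y1; M → x | y | S S; X1 → y; Y1 → X1 M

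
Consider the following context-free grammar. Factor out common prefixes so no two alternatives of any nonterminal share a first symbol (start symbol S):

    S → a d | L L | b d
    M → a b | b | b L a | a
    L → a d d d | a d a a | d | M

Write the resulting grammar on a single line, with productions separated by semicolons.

M has alternatives sharing prefix 'a': factor to M → a M' with M' → b | ε.
M has alternatives sharing prefix 'b': factor to M → b M'' with M'' → ε | L a.
L has alternatives sharing prefix 'a d': factor to L → a d L' with L' → d d | a a.

S → a d | L L | b d; M → a M' | b M''; L → d | M | a d L'; M' → b | ε; M'' → ε | L a; L' → d d | a a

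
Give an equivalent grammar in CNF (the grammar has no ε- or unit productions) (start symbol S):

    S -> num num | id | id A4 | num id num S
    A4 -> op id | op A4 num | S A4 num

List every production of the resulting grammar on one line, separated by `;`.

S -> X1 X1 | id | X2 A4 | X1 Y1; A4 -> X3 X2 | X3 Y3 | S Y4; X1 -> num; X2 -> id; X3 -> op; Y1 -> X2 Y2; Y2 -> X1 S; Y3 -> A4 X1; Y4 -> A4 X1

Introduce a nonterminal for each terminal appearing in a rule of length ≥ 2: X1 → num, X2 → id, X3 → op.
Binarize each right-hand side of length ≥ 3 by chaining fresh nonterminals (Y1, Y2, …): affected rules were S → X1 X2 X1 S; A4 → X3 A4 X1; A4 → S A4 X1.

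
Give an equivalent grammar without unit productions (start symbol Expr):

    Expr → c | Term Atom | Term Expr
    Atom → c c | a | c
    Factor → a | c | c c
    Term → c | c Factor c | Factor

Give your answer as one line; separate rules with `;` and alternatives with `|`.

Expr → c | Term Atom | Term Expr; Atom → c c | a | c; Factor → a | c | c c; Term → c | c Factor c | a | c c

Unit pairs: Term ⇒* {Factor}.
For every A with A ⇒* B via unit rules, add B's non-unit alternatives to A; then delete every rule of the form X → Y.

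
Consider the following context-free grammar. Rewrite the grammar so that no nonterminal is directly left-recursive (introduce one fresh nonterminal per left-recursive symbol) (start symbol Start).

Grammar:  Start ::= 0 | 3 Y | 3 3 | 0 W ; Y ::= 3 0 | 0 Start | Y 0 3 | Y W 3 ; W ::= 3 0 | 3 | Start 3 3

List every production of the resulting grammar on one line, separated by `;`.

Start ::= 0 | 3 Y | 3 3 | 0 W; Y ::= 3 0 Y1 | 0 Start Y1; W ::= 3 0 | 3 | Start 3 3; Y1 ::= 0 3 Y1 | W 3 Y1 | eps

Y is directly left-recursive.
For Y: α = {0 3, W 3}, β = {3 0, 0 Start}. Rewrite as Y → β Y1 and Y1 → α Y1 | ε.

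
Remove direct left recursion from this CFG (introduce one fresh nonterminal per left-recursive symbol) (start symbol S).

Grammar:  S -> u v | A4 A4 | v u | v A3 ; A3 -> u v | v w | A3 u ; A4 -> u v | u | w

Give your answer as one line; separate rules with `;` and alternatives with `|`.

S -> u v | A4 A4 | v u | v A3; A3 -> u v A3' | v w A3'; A4 -> u v | u | w; A3' -> u A3' | ε

A3 is directly left-recursive.
For A3: α = {u}, β = {u v, v w}. Rewrite as A3 → β A3' and A3' → α A3' | ε.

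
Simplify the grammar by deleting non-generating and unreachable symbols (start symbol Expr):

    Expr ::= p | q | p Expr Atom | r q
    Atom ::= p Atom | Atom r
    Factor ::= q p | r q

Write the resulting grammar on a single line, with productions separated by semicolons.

Generating nonterminals: {Expr, Factor}.
Reachable from Expr after that: {Expr}.
Removed useless symbols: {Atom, Factor} and every production mentioning them.

Expr ::= p | q | r q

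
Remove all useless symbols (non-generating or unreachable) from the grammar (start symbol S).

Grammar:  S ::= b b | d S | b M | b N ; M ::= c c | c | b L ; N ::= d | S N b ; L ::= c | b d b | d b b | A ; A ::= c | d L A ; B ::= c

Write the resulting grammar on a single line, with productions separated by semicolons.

S ::= b b | d S | b M | b N; M ::= c c | c | b L; N ::= d | S N b; L ::= c | b d b | d b b | A; A ::= c | d L A

Generating nonterminals: {A, B, L, M, N, S}.
Reachable from S after that: {A, L, M, N, S}.
Removed useless symbols: {B} and every production mentioning them.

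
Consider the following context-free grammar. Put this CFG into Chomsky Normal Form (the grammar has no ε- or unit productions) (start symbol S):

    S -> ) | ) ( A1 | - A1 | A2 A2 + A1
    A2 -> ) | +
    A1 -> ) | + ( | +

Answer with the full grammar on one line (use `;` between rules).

Introduce a nonterminal for each terminal appearing in a rule of length ≥ 2: X1 → ), X2 → (, X3 → -, X4 → +.
Binarize each right-hand side of length ≥ 3 by chaining fresh nonterminals (Y1, Y2, …): affected rules were S → X1 X2 A1; S → A2 A2 X4 A1.

S -> ) | X1 Y1 | X3 A1 | A2 Y2; A2 -> ) | +; A1 -> ) | X4 X2 | +; X1 -> ); X2 -> (; X3 -> -; X4 -> +; Y1 -> X2 A1; Y2 -> A2 Y3; Y3 -> X4 A1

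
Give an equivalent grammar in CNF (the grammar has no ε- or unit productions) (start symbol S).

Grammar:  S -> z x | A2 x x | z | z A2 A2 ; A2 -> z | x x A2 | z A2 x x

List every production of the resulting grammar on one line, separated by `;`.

S -> X1 X2 | A2 Y1 | z | X1 Y2; A2 -> z | X2 Y3 | X1 Y4; X1 -> z; X2 -> x; Y1 -> X2 X2; Y2 -> A2 A2; Y3 -> X2 A2; Y4 -> A2 Y5; Y5 -> X2 X2

Introduce a nonterminal for each terminal appearing in a rule of length ≥ 2: X1 → z, X2 → x.
Binarize each right-hand side of length ≥ 3 by chaining fresh nonterminals (Y1, Y2, …): affected rules were S → A2 X2 X2; S → X1 A2 A2; A2 → X2 X2 A2; A2 → X1 A2 X2 X2.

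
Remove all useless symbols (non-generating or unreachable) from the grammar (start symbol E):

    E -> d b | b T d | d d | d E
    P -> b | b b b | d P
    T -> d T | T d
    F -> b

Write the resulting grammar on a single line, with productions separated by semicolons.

Generating nonterminals: {E, F, P}.
Reachable from E after that: {E}.
Removed useless symbols: {F, P, T} and every production mentioning them.

E -> d b | d d | d E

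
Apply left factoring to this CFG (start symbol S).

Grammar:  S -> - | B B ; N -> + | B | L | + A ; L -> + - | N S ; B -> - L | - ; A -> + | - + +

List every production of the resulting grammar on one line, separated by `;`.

S -> - | B B; N -> B | L | + N'; L -> + - | N S; B -> - B'; A -> + | - + +; N' -> ε | A; B' -> L | ε

N has alternatives sharing prefix '+': factor to N → + N' with N' → ε | A.
B has alternatives sharing prefix '-': factor to B → - B' with B' → L | ε.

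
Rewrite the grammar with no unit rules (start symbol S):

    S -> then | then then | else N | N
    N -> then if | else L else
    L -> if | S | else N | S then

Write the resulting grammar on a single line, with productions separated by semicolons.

S -> then | then then | else N | then if | else L else; N -> then if | else L else; L -> if | else N | S then | then | then then | then if | else L else

Unit pairs: L ⇒* {N, S}; S ⇒* {N}.
For every A with A ⇒* B via unit rules, add B's non-unit alternatives to A; then delete every rule of the form X → Y.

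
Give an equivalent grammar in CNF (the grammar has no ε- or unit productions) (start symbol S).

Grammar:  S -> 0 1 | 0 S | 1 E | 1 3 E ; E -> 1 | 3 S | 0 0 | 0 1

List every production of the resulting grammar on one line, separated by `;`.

S -> X1 X2 | X1 S | X2 E | X2 Y1; E -> 1 | X3 S | X1 X1 | X1 X2; X1 -> 0; X2 -> 1; X3 -> 3; Y1 -> X3 E

Introduce a nonterminal for each terminal appearing in a rule of length ≥ 2: X1 → 0, X2 → 1, X3 → 3.
Binarize each right-hand side of length ≥ 3 by chaining fresh nonterminals (Y1, Y2, …): affected rules were S → X2 X3 E.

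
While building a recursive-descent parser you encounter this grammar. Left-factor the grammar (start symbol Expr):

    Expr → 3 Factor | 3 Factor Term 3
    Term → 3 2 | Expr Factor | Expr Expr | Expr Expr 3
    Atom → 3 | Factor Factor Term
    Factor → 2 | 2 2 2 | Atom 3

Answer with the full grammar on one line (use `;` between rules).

Expr has alternatives sharing prefix '3 Factor': factor to Expr → 3 Factor Expr1 with Expr1 → ε | Term 3.
Term has alternatives sharing prefix 'Expr': factor to Term → Expr Term1 with Term1 → Factor | Expr | Expr 3.
Factor has alternatives sharing prefix '2': factor to Factor → 2 Factor1 with Factor1 → ε | 2 2.
Term1 has alternatives sharing prefix 'Expr': factor to Term1 → Expr Term11 with Term11 → ε | 3.

Expr → 3 Factor Expr1; Term → 3 2 | Expr Term1; Atom → 3 | Factor Factor Term; Factor → Atom 3 | 2 Factor1; Expr1 → ε | Term 3; Term1 → Factor | Expr Term11; Factor1 → ε | 2 2; Term11 → ε | 3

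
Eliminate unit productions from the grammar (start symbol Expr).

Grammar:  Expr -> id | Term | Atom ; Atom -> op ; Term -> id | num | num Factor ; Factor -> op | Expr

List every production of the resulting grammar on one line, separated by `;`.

Unit pairs: Expr ⇒* {Atom, Term}; Factor ⇒* {Atom, Expr, Term}.
Replace each nonterminal's rules with the union of the non-unit rules of every nonterminal it unit-derives.

Expr -> id | num | num Factor | op; Atom -> op; Term -> id | num | num Factor; Factor -> id | num | num Factor | op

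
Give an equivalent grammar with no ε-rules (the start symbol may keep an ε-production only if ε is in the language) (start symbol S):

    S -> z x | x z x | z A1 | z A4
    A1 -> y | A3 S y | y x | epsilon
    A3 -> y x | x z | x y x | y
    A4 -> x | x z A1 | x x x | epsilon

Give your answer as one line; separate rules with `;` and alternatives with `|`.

S -> z x | x z x | z A1 | z | z A4; A1 -> y | A3 S y | y x; A3 -> y x | x z | x y x | y; A4 -> x | x z A1 | x z | x x x

The nullable symbols are {A1, A4}.
ε ∉ L(G), so no ε-production is kept.
For each production, add variants omitting each subset of nullable occurrences: S → z A1 gives z A1 | z. A4 → x z A1 gives x z A1 | x z.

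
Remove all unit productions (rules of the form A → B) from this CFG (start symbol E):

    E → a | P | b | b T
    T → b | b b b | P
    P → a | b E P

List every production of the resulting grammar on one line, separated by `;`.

Unit pairs: E ⇒* {P}; T ⇒* {P}.
For each unit pair (A, B), copy every non-unit production of B to A, then drop all unit productions.

E → a | b | b T | b E P; T → a | b E P | b | b b b; P → a | b E P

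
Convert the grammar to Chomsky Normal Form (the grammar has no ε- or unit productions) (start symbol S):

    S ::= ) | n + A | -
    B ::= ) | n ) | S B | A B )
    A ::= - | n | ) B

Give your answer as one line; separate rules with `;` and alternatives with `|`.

Introduce a nonterminal for each terminal appearing in a rule of length ≥ 2: X1 → n, X2 → +, X3 → ).
Binarize each right-hand side of length ≥ 3 by chaining fresh nonterminals (Y1, Y2, …): affected rules were S → X1 X2 A; B → A B X3.

S ::= ) | X1 Y1 | -; B ::= ) | X1 X3 | S B | A Y2; A ::= - | n | X3 B; X1 ::= n; X2 ::= +; X3 ::= ); Y1 ::= X2 A; Y2 ::= B X3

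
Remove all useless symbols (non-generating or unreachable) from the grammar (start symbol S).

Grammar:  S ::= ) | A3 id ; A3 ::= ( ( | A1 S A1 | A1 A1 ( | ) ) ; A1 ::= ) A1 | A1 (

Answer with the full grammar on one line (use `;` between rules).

S ::= ) | A3 id; A3 ::= ( ( | ) )

Generating nonterminals: {A3, S}.
Reachable from S after that: {A3, S}.
Removed useless symbols: {A1} and every production mentioning them.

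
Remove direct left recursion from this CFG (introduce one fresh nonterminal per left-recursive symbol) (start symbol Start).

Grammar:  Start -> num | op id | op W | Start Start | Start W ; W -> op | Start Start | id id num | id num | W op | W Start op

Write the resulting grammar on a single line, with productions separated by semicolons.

Start -> num Start1 | op id Start1 | op W Start1; W -> op W1 | Start Start W1 | id id num W1 | id num W1; Start1 -> Start Start1 | W Start1 | ε; W1 -> op W1 | Start op W1 | ε

Directly left-recursive nonterminals: Start, W.
For Start: α = {Start, W}, β = {num, op id, op W}. Rewrite as Start → β Start1 and Start1 → α Start1 | ε.
For W: α = {op, Start op}, β = {op, Start Start, id id num, id num}. Rewrite as W → β W1 and W1 → α W1 | ε.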